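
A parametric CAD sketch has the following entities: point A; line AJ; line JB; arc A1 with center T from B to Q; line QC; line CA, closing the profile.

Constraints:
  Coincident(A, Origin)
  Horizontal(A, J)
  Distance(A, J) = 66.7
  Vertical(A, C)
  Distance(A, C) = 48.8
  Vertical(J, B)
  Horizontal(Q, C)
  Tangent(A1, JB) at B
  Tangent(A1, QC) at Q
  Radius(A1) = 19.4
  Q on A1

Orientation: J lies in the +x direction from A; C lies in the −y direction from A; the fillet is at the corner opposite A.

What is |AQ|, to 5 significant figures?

67.961

A is at the origin; A and J share the same y with |AJ| = 66.7 and J on the +x side, so J = (66.700, 0.0000). AC is vertical with |AC| = 48.8 and C on the −y side, so C = (0.0000, -48.800). The virtual corner opposite A is at (66.700, -48.800). Tangency of A1 to JB means the radius TB is perpendicular to JB and tangency of A1 to QC means the radius TQ is perpendicular to QC, with radius 19.4, so the center T sits 19.4 in from both sides at T = (47.300, -29.400). That places the tangent points at B = (66.700, -29.400) on JB and Q = (47.300, -48.800) on QC. Then |AQ| = |Q − A| = 67.961.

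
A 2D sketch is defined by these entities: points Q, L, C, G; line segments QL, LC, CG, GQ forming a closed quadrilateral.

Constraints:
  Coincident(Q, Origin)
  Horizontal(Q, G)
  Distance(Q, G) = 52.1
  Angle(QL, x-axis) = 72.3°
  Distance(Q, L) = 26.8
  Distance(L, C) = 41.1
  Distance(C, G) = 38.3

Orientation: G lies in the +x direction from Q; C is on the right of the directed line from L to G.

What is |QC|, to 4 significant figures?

22.24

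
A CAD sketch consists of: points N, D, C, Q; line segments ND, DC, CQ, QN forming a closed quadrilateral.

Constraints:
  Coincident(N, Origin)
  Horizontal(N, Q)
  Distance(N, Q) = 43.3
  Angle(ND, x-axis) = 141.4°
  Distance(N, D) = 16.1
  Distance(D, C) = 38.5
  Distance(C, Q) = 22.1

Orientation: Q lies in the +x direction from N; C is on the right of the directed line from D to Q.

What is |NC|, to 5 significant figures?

23.113

N is at the origin; NQ is horizontal with |NQ| = 43.3 and Q in +x, so Q = (43.3, 0). ND runs at 141.4° with |ND| = 16.1, so D = (-12.582, 10.044). C is determined by |DC| = 38.5 and |CQ| = 22.1 together: it lies at the intersection of circle(D, 38.5) and circle(Q, 22.1). With |DQ| = 56.778, the foot of the radical line on DQ is 37.141 from D and the perpendicular offset is √(38.5² − 37.141²) = 10.139. Taking the right-of-DQ solution: C = (22.179, -6.5050).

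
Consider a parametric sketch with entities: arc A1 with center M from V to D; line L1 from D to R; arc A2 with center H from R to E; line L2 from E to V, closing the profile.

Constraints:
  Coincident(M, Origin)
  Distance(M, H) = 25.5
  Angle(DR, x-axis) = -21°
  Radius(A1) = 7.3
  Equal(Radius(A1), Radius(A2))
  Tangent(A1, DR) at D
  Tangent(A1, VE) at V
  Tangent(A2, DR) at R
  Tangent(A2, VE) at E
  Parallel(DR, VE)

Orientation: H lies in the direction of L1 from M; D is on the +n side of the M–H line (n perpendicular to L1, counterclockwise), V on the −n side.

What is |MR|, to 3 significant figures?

26.5

The slot axis is L1's direction at -21.0°, so u = (cos -21.0°, sin -21.0°) = (0.934, -0.358) and n = (−sin -21.0°, cos -21.0°) = (0.358, 0.934). M is at the origin and H lies 25.5 along u from M, so H = 25.5·u = (23.8, -9.14). Tangency of A1 to both parallel lines with radius 7.3 puts D and V at M ± 7.3·n: D = (2.62, 6.82), V = (-2.62, -6.82). Equal radii place R and E the same way about H: R = H + 7.3·n = (26.4, -2.32), E = H − 7.3·n = (21.2, -16.0). Then |MR| = |R − M| = 26.5.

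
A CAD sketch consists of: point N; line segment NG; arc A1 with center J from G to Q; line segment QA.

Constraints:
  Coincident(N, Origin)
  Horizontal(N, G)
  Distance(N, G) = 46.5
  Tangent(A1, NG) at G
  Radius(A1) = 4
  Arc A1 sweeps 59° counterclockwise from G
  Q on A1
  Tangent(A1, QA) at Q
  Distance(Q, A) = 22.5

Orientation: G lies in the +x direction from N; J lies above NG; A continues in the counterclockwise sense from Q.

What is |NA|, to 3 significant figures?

65.1

N is at the origin; NG is horizontal with |NG| = 46.5 and G on the +x side, so G = (46.5, 0.00). The tangent condition forces JG to be normal to NG, so J = G + (0, 4) = (46.5, 4.00). On A1, G sits at bearing -90° from J; a 59° counterclockwise sweep puts Q at bearing -31°, so Q = J + 4.0·(cos -31°, sin -31°) = (49.9, 1.94). Since A1 is tangent to QA there, JQ ⟂ QA, so QA runs along (−sin -31°, cos -31°); with |QA| = 22.5, A = (61.5, 21.2). Then |NA| = |A − N| = 65.1.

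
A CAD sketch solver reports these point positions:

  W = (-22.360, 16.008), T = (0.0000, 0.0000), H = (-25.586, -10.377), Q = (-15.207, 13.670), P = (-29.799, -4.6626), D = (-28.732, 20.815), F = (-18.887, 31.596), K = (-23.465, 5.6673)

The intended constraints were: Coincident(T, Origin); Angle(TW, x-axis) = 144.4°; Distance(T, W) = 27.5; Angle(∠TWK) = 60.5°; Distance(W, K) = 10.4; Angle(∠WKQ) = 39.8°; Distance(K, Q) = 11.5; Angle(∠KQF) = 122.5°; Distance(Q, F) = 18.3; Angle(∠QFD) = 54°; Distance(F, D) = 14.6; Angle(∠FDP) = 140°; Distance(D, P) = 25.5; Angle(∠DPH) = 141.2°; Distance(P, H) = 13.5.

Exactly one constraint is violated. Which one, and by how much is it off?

Distance(P, H) = 13.5 — off by 6.40.

T = (0.00, 0.00) ✓; TW at 144.4° ✓; |TW| = 27.50 ✓; ∠TWK = 60.50° ✓; |WK| = 10.40 ✓; ∠WKQ = 39.80° ✓; |KQ| = 11.50 ✓; ∠KQF = 122.5° ✓; |QF| = 18.30 ✓; ∠QFD = 54.00° ✓; |FD| = 14.60 ✓; ∠FDP = 140.0° ✓; |DP| = 25.50 ✓; ∠DPH = 141.2° ✓; |PH| = 7.100 ✗.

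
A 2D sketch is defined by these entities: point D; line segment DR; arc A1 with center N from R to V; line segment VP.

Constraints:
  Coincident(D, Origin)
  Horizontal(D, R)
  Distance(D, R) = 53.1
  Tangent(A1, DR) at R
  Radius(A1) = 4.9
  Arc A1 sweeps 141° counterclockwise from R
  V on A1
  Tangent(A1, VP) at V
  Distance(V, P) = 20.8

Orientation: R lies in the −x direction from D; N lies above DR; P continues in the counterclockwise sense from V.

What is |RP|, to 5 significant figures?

25.422

On A1, R sits at bearing -90° from N; a 141° counterclockwise sweep puts V at bearing 51°, so V = N + 4.9·(cos 51°, sin 51°) = (-50.016, 8.7080). Tangency of A1 to VP means the radius NV is perpendicular to VP, so VP runs along (−sin 51°, cos 51°); with |VP| = 20.8, P = (-66.181, 21.798). Then |RP| = |P − R| = 25.422.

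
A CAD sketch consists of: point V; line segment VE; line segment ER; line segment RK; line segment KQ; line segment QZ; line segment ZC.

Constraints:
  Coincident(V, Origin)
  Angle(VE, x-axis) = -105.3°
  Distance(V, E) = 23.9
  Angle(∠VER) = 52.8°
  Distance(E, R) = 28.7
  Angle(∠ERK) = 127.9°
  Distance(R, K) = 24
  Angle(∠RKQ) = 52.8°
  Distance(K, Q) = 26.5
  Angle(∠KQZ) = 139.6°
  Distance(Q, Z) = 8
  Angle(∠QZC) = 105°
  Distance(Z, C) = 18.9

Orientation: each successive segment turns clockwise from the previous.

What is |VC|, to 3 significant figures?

22.5

V is at the origin; VE runs at -105.3° with length 23.9, so E = (-6.31, -23.1). ∠VER = 52.8° gives ER at 128° from the x-axis; with |ER| = 28.7, R = (-23.8, -0.284). ∠ERK = 127.9° gives RK at 75.4° from the x-axis; with |RK| = 24.0, K = (-17.7, 22.9). ∠RKQ = 52.8° gives KQ at -51.8° from the x-axis; with |KQ| = 26.5, Q = (-1.34, 2.12). ∠KQZ = 139.6° gives QZ at -92.2° from the x-axis; with |QZ| = 8.0, Z = (-1.65, -5.88). ∠QZC = 105.0° gives ZC at -167° from the x-axis; with |ZC| = 18.9, C = (-20.1, -10.1). Then |VC| = |C − V| = 22.5.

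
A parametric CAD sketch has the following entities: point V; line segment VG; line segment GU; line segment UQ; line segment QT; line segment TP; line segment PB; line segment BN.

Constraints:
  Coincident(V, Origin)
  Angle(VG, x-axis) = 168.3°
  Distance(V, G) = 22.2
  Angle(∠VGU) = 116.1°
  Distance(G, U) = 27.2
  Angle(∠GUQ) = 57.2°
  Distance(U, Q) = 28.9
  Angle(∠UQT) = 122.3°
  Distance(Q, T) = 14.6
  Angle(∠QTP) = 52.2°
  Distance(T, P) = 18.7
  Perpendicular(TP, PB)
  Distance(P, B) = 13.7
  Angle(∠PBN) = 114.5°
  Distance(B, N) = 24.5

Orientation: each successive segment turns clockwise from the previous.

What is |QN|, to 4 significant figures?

17.58

V is at the origin; VG runs at 168.3° with length 22.2, so G = (-21.74, 4.502). ∠VGU = 116.1° gives GU at 104.4° from the x-axis; with |GU| = 27.2, U = (-28.50, 30.85). ∠GUQ = 57.2° gives UQ at -18.40° from the x-axis; with |UQ| = 28.9, Q = (-1.081, 21.73). ∠UQT = 122.3° gives QT at -76.10° from the x-axis; with |QT| = 14.6, T = (2.427, 7.553). ∠QTP = 52.2° gives TP at 156.1° from the x-axis; with |TP| = 18.7, P = (-14.67, 15.13). The perpendicularity gives PB at right angles to TP, so PB runs at 66.10°; with |PB| = 13.7, B = (-9.119, 27.65). ∠PBN = 114.5° gives BN at 0.6000° from the x-axis; with |BN| = 24.5, N = (15.38, 27.91). Then |QN| = |N − Q| = 17.58.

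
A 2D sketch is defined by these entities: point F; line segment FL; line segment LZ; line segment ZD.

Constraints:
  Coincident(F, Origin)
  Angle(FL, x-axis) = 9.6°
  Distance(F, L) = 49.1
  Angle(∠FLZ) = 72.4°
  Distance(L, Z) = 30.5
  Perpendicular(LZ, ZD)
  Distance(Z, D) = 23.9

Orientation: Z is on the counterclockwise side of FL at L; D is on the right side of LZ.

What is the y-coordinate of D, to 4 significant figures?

46.24

F is at the origin; FL runs at 9.6° with length 49.1, so L = 49.1·(cos 9.6°, sin 9.6°) = (48.41, 8.188). ∠FLZ = 72.4°, so LZ runs at 9.6° + (180° − 72.4°) = 117.2° from the x-axis; with |LZ| = 30.5, Z = L + 30.5·(cos 117.2°, sin 117.2°) = (34.47, 35.32). LZ ⟂ ZD; with |ZD| = 23.9 on the right of LZ, D = Z + 23.9·(0.8894, 0.4571) = (55.73, 46.24). So D.y = 46.24.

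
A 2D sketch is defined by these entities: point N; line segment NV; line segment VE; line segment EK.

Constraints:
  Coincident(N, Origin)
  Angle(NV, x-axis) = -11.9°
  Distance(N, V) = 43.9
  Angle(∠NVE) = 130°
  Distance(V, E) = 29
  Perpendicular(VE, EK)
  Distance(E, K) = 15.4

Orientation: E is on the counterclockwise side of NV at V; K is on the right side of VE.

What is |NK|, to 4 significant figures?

75.35

N is at the origin; NV runs at -11.9° with length 43.9, so V = 43.9·(cos -11.9°, sin -11.9°) = (42.96, -9.052). ∠NVE = 130.0°, so VE runs at -11.9° + (180° − 130.0°) = 38.10° from the x-axis; with |VE| = 29.0, E = V + 29.0·(cos 38.10°, sin 38.10°) = (65.78, 8.842). The perpendicularity gives EK at right angles to VE; with |EK| = 15.4 on the right of VE, K = E + 15.4·(0.6170, -0.7869) = (75.28, -3.277). Then |NK| = |K − N| = 75.35.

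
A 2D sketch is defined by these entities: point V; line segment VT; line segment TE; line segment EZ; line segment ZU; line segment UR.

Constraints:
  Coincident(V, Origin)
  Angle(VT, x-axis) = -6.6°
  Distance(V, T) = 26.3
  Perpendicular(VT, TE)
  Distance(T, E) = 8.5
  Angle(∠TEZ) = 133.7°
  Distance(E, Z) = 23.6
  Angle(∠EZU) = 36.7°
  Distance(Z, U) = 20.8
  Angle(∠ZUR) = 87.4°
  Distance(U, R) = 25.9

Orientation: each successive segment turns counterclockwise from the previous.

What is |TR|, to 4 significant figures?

15.26

V is at the origin; VT runs at -6.6° with length 26.3, so T = (26.13, -3.023). VT ⟂ TE, so TE runs at 83.40°; with |TE| = 8.5, E = (27.10, 5.421). ∠TEZ = 133.7° gives EZ at 129.7° from the x-axis; with |EZ| = 23.6, Z = (12.03, 23.58). ∠EZU = 36.7° gives ZU at -87.00° from the x-axis; with |ZU| = 20.8, U = (13.12, 2.807). ∠ZUR = 87.4° gives UR at 5.600° from the x-axis; with |UR| = 25.9, R = (38.89, 5.335). Then |TR| = |R − T| = 15.26.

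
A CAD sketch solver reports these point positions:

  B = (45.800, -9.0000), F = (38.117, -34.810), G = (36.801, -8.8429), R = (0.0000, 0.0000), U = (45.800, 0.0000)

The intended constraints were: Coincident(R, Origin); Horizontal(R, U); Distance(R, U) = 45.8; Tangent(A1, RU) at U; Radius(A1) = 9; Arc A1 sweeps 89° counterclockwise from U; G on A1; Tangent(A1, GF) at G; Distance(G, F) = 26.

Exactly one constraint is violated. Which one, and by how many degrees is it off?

Tangent(A1, GF) at G — off by 3.90°.

R = (0.00, 0.00) ✓; R.y = 0.00, U.y = 0.00 ✓; |RU| = 45.80 ✓; ∠(BU, UR) = 90.00° ✓; |BU| = 9.000 ✓; bearing(B→G) − bearing(B→U) = 89.00° ✓; |BG| = 9.000 ✓; ∠(BG, GF) = 86.10° ✗; |GF| = 26.00 ✓.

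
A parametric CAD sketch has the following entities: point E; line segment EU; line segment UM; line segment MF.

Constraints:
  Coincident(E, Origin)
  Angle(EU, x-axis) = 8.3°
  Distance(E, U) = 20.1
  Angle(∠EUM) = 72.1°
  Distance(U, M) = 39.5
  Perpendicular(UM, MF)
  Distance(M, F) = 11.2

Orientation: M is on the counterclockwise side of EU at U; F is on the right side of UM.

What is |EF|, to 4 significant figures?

45.06

E is at the origin; EU runs at 8.3° with length 20.1, so U = 20.1·(cos 8.3°, sin 8.3°) = (19.89, 2.902). ∠EUM = 72.1°, so UM runs at 8.3° + (180° − 72.1°) = 116.2° from the x-axis; with |UM| = 39.5, M = U + 39.5·(cos 116.2°, sin 116.2°) = (2.450, 38.34). UM ⟂ MF; with |MF| = 11.2 on the right of UM, F = M + 11.2·(0.8973, 0.4415) = (12.50, 43.29). Then |EF| = |F − E| = 45.06.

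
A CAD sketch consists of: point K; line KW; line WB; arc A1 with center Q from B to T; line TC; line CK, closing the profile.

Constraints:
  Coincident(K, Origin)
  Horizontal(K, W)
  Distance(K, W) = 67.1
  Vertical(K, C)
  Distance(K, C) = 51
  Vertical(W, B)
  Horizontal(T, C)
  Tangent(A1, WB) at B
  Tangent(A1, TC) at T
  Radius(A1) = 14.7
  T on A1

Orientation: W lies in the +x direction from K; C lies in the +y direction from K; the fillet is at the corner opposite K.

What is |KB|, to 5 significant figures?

76.290

The virtual corner opposite K is at (67.100, 51.000). The tangent condition forces QB to be normal to WB and since A1 is tangent to TC there, QT ⟂ TC, with radius 14.7, so the center Q sits 14.7 in from both sides at Q = (52.400, 36.300). That places the tangent points at B = (67.100, 36.300) on WB and T = (52.400, 51.000) on TC. Then |KB| = |B − K| = 76.290.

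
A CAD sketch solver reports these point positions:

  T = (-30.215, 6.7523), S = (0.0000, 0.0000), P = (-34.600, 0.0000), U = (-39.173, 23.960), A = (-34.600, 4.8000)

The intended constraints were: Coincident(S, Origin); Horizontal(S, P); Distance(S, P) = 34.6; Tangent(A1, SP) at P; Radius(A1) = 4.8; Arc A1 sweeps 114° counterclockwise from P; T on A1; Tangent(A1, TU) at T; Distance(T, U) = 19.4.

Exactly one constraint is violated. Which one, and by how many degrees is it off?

Tangent(A1, TU) at T — off by 3.50°.

S = (0.00, 0.00) ✓; S.y = 0.00, P.y = 0.00 ✓; |SP| = 34.60 ✓; ∠(AP, PS) = 90.00° ✓; |AP| = 4.800 ✓; bearing(A→T) − bearing(A→P) = 114.0° ✓; |AT| = 4.800 ✓; ∠(AT, TU) = 86.50° ✗; |TU| = 19.40 ✓.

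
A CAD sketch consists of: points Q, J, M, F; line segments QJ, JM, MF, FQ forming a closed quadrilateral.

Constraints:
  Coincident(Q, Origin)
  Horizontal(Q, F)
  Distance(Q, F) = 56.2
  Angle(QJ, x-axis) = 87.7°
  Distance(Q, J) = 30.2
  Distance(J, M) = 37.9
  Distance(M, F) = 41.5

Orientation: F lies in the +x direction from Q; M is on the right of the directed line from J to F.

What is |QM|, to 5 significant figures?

15.866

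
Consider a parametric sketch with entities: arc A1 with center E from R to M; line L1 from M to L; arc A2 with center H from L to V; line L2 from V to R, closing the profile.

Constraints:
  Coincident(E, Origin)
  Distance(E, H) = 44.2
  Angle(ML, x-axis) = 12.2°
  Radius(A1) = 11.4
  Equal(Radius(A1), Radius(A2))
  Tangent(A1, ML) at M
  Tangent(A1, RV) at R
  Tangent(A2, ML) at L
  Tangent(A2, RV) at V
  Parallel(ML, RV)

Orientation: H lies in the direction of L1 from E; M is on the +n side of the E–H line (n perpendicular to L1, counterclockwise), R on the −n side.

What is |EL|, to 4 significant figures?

45.65

The slot axis is L1's direction at 12.2°, so u = (cos 12.2°, sin 12.2°) = (0.9774, 0.2113) and n = (−sin 12.2°, cos 12.2°) = (-0.2113, 0.9774). E is at the origin and H lies 44.2 along u from E, so H = 44.2·u = (43.20, 9.341). Tangency of A1 to both parallel lines with radius 11.4 puts M and R at E ± 11.4·n: M = (-2.409, 11.14), R = (2.409, -11.14). Equal radii place L and V the same way about H: L = H + 11.4·n = (40.79, 20.48), V = H − 11.4·n = (45.61, -1.802). Then |EL| = |L − E| = 45.65.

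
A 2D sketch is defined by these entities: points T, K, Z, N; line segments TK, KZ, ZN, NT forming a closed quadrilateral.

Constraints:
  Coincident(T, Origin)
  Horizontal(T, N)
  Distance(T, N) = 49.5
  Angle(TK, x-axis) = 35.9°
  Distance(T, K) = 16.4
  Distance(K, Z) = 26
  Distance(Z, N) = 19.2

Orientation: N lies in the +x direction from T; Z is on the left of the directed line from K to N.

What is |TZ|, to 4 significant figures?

41.65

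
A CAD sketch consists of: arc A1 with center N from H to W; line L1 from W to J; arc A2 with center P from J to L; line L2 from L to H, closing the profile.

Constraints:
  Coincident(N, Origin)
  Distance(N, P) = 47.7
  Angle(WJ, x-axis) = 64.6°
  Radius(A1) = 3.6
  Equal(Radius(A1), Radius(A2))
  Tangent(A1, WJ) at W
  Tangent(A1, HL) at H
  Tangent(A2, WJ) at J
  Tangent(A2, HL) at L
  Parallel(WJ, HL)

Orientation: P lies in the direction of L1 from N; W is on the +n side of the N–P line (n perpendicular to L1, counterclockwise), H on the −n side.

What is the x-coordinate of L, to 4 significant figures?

23.71

The slot axis is L1's direction at 64.6°, so u = (cos 64.6°, sin 64.6°) = (0.4289, 0.9033) and n = (−sin 64.6°, cos 64.6°) = (-0.9033, 0.4289). N is at the origin and P lies 47.7 along u from N, so P = 47.7·u = (20.46, 43.09). Tangency of A1 to both parallel lines with radius 3.6 puts W and H at N ± 3.6·n: W = (-3.252, 1.544), H = (3.252, -1.544). Equal radii place J and L the same way about P: J = P + 3.6·n = (17.21, 44.63), L = P − 3.6·n = (23.71, 41.54). So L.x = 23.71.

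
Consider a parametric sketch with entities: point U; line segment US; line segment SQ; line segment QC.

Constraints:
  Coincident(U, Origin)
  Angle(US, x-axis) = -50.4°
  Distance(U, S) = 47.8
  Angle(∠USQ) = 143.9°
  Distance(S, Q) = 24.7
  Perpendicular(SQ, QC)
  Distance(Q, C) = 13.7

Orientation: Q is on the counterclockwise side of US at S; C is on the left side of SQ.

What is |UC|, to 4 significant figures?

64.95

U is at the origin; US runs at -50.4° with length 47.8, so S = 47.8·(cos -50.4°, sin -50.4°) = (30.47, -36.83). ∠USQ = 143.9°, so SQ runs at -50.4° + (180° − 143.9°) = -14.30° from the x-axis; with |SQ| = 24.7, Q = S + 24.7·(cos -14.30°, sin -14.30°) = (54.40, -42.93). SQ is perpendicular to QC; with |QC| = 13.7 on the left of SQ, C = Q + 13.7·(0.2470, 0.9690) = (57.79, -29.66). Then |UC| = |C − U| = 64.95.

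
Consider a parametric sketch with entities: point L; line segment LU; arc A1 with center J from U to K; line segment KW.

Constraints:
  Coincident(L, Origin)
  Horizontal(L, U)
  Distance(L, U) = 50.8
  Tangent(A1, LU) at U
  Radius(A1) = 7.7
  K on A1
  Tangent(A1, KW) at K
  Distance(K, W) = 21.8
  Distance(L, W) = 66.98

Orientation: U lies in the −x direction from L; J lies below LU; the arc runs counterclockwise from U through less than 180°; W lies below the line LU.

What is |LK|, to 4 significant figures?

58.88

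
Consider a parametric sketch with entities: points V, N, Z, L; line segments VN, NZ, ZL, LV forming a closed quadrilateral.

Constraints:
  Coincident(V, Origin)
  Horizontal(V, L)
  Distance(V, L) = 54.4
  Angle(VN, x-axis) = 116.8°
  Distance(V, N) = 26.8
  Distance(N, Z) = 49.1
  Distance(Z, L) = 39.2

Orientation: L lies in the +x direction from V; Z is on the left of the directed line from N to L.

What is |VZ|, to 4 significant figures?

49.78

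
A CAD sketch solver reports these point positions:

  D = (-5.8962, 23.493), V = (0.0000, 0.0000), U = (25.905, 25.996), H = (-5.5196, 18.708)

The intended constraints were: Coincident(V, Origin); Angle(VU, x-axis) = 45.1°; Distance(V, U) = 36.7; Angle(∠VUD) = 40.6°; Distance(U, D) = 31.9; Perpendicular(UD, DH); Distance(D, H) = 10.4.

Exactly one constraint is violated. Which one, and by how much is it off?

Distance(D, H) = 10.4 — off by 5.60.

V = (0.00, 0.00) ✓; VU at 45.10° ✓; |VU| = 36.70 ✓; ∠VUD = 40.60° ✓; |UD| = 31.90 ✓; ∠(UD, DH) = 90.00° ✓; |DH| = 4.800 ✗.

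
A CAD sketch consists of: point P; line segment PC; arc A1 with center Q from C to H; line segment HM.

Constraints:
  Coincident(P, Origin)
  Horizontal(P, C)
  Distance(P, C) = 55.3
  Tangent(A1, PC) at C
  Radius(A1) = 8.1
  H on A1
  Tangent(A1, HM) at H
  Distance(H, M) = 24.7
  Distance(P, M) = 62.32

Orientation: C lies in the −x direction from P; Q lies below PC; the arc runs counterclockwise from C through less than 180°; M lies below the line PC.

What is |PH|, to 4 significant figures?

63.70

Checks: P.y = 0.00, C.y = 0.00 ✓; |QH| = 8.100 ✓; ∠(QH, HM) = 90.00° ✓; |HM| = 24.70 ✓; |PM| = 62.32 ✓.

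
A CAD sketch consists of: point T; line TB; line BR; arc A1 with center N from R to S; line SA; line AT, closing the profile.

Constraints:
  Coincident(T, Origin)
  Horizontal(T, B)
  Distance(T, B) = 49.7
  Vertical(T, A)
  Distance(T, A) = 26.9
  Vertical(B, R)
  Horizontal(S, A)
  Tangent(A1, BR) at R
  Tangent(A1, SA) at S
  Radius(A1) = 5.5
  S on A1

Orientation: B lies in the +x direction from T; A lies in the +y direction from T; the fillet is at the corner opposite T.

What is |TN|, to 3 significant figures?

49.1

T is at the origin; TB is horizontal with |TB| = 49.7 and B on the +x side, so B = (49.7, 0.00). T and A share the same x with |TA| = 26.9 and A on the +y side, so A = (0.00, 26.9). The virtual corner opposite T is at (49.7, 26.9). The tangent condition forces NR to be normal to BR and since A1 is tangent to SA there, NS ⟂ SA, with radius 5.5, so the center N sits 5.5 in from both sides at N = (44.2, 21.4). Then |TN| = |N − T| = 49.1.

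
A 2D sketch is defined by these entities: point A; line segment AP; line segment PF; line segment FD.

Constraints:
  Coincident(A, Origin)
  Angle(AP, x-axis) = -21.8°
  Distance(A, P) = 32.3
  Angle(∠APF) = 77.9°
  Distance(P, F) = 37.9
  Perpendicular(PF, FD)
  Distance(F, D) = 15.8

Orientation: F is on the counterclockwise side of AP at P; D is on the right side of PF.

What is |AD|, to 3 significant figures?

56.7

A is at the origin; AP runs at -21.8° with length 32.3, so P = 32.3·(cos -21.8°, sin -21.8°) = (30.0, -12.0). ∠APF = 77.9°, so PF runs at -21.8° + (180° − 77.9°) = 80.3° from the x-axis; with |PF| = 37.9, F = P + 37.9·(cos 80.3°, sin 80.3°) = (36.4, 25.4). PF is perpendicular to FD; with |FD| = 15.8 on the right of PF, D = F + 15.8·(0.986, -0.168) = (51.9, 22.7). Then |AD| = |D − A| = 56.7.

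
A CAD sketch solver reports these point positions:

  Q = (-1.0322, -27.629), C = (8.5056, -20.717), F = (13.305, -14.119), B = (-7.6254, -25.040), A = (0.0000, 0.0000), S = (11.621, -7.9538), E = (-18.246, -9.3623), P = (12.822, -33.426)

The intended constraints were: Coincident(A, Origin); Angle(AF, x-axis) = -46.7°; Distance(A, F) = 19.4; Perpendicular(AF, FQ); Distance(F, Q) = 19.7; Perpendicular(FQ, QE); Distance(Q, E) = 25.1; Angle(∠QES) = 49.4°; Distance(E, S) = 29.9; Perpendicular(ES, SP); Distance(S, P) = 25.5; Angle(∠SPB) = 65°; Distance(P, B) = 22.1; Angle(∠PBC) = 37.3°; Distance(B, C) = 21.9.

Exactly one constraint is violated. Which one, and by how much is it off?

Distance(B, C) = 21.9 — off by 5.20.

A = (0.00, 0.00) ✓; AF at -46.70° ✓; |AF| = 19.40 ✓; ∠(AF, FQ) = 90.00° ✓; |FQ| = 19.70 ✓; ∠(FQ, QE) = 90.00° ✓; |QE| = 25.10 ✓; ∠QES = 49.40° ✓; |ES| = 29.90 ✓; ∠(ES, SP) = 90.00° ✓; |SP| = 25.50 ✓; ∠SPB = 65.00° ✓; |PB| = 22.10 ✓; ∠PBC = 37.30° ✓; |BC| = 16.70 ✗.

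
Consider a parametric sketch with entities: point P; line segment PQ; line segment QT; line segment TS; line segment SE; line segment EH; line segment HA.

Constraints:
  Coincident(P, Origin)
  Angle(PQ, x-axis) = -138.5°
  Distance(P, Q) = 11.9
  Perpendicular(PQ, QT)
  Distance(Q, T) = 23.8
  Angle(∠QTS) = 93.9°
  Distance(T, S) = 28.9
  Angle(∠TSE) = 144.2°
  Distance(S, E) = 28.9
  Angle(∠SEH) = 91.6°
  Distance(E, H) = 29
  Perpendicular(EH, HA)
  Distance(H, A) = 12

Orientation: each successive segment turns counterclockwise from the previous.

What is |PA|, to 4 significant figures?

18.54

∠SEH = 91.6° gives EH at 161.8° from the x-axis; with |EH| = 29.0, H = (10.46, 28.68). EH is perpendicular to HA, so HA runs at -108.2°; with |HA| = 12.0, A = (6.714, 17.28). Then |PA| = |A − P| = 18.54.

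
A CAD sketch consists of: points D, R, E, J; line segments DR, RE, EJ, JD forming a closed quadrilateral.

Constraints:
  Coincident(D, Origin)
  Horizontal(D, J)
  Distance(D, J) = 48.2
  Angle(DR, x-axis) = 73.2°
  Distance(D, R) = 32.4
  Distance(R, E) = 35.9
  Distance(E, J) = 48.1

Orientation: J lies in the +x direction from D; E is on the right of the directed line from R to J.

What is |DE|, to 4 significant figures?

3.713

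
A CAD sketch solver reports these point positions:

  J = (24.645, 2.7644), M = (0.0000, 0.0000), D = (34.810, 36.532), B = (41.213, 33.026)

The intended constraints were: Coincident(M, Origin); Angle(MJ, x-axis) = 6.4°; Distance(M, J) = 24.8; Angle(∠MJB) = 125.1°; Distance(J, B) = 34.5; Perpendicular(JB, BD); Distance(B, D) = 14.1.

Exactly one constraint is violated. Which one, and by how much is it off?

Distance(B, D) = 14.1 — off by 6.80.

M = (0.00, 0.00) ✓; MJ at 6.400° ✓; |MJ| = 24.80 ✓; ∠MJB = 125.1° ✓; |JB| = 34.50 ✓; ∠(JB, BD) = 90.00° ✓; |BD| = 7.300 ✗.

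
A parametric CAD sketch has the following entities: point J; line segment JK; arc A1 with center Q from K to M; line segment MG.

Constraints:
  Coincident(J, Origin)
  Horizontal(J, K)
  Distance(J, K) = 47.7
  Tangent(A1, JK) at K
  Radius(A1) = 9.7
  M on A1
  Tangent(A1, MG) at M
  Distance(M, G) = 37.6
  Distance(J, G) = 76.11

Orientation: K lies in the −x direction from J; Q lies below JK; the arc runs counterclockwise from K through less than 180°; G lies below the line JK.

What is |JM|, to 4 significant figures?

58.06

J is at the origin; JK is horizontal with |JK| = 47.7 and K on the −x side, so K = (-47.70, 0.000). A1 meets JK tangentially, so QK is at right angles to JK, so Q = K + (0, -9.7) = (-47.70, -9.700). Since QM ⟂ MG (tangency), |QG| = √(9.7² + 37.6²) = 38.83 regardless of where M sits on A1. So G lies on both circle(J, 76.11) and circle(Q, 38.83); the below-JK intersection is G = (-60.31, -46.43). M is the foot of the tangent from G: M = (-57.37, -8.942).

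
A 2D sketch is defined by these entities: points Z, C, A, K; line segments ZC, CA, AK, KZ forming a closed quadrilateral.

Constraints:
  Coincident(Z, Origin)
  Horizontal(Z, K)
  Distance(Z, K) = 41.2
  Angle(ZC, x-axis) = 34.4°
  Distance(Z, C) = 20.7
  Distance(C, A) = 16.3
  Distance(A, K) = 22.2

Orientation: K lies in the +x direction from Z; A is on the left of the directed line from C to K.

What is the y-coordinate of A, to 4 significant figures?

19.82

Checks: ZC at 34.40° ✓; |CA| = 16.30 ✓; |AK| = 22.20 ✓.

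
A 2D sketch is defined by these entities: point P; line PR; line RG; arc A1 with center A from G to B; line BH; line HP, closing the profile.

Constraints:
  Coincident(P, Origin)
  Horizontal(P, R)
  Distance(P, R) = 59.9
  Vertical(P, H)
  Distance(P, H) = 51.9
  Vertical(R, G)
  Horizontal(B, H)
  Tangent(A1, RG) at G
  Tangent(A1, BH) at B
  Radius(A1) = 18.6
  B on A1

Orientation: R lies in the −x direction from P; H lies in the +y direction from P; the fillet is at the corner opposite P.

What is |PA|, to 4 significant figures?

53.05

P is at the origin; P and R share the same y with |PR| = 59.9 and R on the −x side, so R = (-59.90, 0.000). P and H share the same x with |PH| = 51.9 and H on the +y side, so H = (0.000, 51.90). The virtual corner opposite P is at (-59.90, 51.90). The tangent condition forces AG to be normal to RG and A1 meets BH tangentially, so AB is at right angles to BH, with radius 18.6, so the center A sits 18.6 in from both sides at A = (-41.30, 33.30). Then |PA| = |A − P| = 53.05.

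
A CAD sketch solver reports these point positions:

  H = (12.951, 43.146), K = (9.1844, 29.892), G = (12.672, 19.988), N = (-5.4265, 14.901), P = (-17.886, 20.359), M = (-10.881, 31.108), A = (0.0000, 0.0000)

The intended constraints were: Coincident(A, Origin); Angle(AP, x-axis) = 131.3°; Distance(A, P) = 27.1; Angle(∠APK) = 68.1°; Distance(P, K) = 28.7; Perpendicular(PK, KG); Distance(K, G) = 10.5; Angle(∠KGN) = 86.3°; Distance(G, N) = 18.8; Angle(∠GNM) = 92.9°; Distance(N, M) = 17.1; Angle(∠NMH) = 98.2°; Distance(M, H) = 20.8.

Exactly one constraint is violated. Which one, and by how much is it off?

Distance(M, H) = 20.8 — off by 5.90.

A = (0.00, 0.00) ✓; AP at 131.3° ✓; |AP| = 27.10 ✓; ∠APK = 68.10° ✓; |PK| = 28.70 ✓; ∠(PK, KG) = 90.00° ✓; |KG| = 10.50 ✓; ∠KGN = 86.30° ✓; |GN| = 18.80 ✓; ∠GNM = 92.90° ✓; |NM| = 17.10 ✓; ∠NMH = 98.20° ✓; |MH| = 26.70 ✗.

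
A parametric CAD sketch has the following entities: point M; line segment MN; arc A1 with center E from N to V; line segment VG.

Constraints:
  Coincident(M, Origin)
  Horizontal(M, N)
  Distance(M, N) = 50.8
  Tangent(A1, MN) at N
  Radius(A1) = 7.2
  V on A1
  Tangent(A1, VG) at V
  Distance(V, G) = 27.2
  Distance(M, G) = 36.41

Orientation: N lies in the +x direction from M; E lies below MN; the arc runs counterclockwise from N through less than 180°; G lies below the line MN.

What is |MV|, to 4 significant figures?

45.35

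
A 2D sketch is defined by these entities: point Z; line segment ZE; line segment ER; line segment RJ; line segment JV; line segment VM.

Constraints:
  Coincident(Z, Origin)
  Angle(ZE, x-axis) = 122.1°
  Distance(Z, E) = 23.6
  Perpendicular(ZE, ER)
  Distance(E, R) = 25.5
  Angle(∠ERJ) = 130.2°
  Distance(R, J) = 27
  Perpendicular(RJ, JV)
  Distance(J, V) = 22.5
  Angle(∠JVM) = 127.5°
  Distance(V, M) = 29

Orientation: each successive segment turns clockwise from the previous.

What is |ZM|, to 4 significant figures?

5.961

The perpendicularity gives JV at right angles to RJ, so JV runs at -107.7°; with |JV| = 22.5, V = (27.94, 3.899). ∠JVM = 127.5° gives VM at -160.2° from the x-axis; with |VM| = 29.0, M = (0.6562, -5.924). Then |ZM| = |M − Z| = 5.961.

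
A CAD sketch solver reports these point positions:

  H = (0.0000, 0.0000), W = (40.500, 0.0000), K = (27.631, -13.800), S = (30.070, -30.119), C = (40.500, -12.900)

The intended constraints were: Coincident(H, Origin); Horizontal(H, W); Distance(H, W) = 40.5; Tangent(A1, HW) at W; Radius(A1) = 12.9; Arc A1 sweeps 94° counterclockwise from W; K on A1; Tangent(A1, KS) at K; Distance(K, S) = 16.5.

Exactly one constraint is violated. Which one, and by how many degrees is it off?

Tangent(A1, KS) at K — off by 4.50°.

H = (0.00, 0.00) ✓; H.y = 0.00, W.y = 0.00 ✓; |HW| = 40.50 ✓; ∠(CW, WH) = 90.00° ✓; |CW| = 12.90 ✓; bearing(C→K) − bearing(C→W) = 94.00° ✓; |CK| = 12.90 ✓; ∠(CK, KS) = 85.50° ✗; |KS| = 16.50 ✓.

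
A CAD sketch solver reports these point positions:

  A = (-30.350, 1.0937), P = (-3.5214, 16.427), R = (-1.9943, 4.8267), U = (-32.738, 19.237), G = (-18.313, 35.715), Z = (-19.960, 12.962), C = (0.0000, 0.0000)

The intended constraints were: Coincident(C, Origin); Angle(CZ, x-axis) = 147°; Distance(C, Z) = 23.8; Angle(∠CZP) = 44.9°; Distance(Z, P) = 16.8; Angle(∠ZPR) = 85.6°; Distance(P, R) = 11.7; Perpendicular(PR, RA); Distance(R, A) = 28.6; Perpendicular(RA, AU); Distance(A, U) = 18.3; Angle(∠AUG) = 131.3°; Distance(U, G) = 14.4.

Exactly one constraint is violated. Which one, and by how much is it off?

Distance(U, G) = 14.4 — off by 7.50.

C = (0.00, 0.00) ✓; CZ at 147.0° ✓; |CZ| = 23.80 ✓; ∠CZP = 44.90° ✓; |ZP| = 16.80 ✓; ∠ZPR = 85.60° ✓; |PR| = 11.70 ✓; ∠(PR, RA) = 90.00° ✓; |RA| = 28.60 ✓; ∠(RA, AU) = 90.00° ✓; |AU| = 18.30 ✓; ∠AUG = 131.3° ✓; |UG| = 21.90 ✗.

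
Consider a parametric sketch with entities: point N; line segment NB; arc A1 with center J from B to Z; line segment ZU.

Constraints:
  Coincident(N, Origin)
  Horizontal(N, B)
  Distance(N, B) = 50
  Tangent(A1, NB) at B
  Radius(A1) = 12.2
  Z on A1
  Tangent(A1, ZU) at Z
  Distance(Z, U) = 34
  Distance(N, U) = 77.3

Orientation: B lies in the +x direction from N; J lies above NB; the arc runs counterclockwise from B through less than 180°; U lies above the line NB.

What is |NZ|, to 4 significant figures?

63.41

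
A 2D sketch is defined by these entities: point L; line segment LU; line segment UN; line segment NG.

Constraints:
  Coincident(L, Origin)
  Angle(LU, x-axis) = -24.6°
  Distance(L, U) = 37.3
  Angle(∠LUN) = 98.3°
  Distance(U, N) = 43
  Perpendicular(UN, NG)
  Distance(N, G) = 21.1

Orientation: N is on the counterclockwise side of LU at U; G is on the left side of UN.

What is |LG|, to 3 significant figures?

50.9

∠LUN = 98.3°, so UN runs at -24.6° + (180° − 98.3°) = 57.1° from the x-axis; with |UN| = 43.0, N = U + 43.0·(cos 57.1°, sin 57.1°) = (57.3, 20.6). UN is perpendicular to NG; with |NG| = 21.1 on the left of UN, G = N + 21.1·(-0.840, 0.543) = (39.6, 32.0). Then |LG| = |G − L| = 50.9.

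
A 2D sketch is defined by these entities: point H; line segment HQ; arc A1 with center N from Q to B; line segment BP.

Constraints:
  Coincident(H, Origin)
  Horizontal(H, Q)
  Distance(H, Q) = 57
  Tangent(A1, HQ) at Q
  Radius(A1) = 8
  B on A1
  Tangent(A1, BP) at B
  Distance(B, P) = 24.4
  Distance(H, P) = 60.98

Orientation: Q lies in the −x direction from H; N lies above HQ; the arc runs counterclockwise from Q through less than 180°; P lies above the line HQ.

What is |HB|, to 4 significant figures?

49.80

Checks: |NB| = 8.000 ✓; ∠(NB, BP) = 90.00° ✓; |BP| = 24.40 ✓; |HP| = 60.98 ✓.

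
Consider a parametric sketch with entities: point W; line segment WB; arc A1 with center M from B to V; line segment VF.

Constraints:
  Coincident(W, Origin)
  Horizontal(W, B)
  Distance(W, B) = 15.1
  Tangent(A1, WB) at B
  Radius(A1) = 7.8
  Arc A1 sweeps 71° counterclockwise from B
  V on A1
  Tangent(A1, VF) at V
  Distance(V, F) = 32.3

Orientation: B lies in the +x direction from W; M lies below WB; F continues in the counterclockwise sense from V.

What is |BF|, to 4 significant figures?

40.02

W is at the origin; W and B share the same y with |WB| = 15.1 and B on the +x side, so B = (15.10, 0.000). Tangency of A1 to WB means the radius MB is perpendicular to WB, so M = B + (0, -7.8) = (15.10, -7.800). On A1, B sits at bearing 90° from M; a 71° counterclockwise sweep puts V at bearing 161°, so V = M + 7.8·(cos 161°, sin 161°) = (7.725, -5.261). Since A1 is tangent to VF there, MV ⟂ VF, so VF runs along (−sin 161°, cos 161°); with |VF| = 32.3, F = (-2.791, -35.80). Then |BF| = |F − B| = 40.02.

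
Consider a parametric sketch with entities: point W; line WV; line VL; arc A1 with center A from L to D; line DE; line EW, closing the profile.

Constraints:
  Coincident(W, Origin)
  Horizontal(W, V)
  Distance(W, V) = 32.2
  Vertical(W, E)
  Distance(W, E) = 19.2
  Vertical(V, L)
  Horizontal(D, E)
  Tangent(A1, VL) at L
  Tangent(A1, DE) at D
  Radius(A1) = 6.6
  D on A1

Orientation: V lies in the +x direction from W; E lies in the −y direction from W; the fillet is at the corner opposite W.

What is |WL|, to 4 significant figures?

34.58

W is at the origin; W and V share the same y with |WV| = 32.2 and V on the +x side, so V = (32.20, 0.000). W and E share the same x with |WE| = 19.2 and E on the −y side, so E = (0.000, -19.20). The virtual corner opposite W is at (32.20, -19.20). Tangency of A1 to VL means the radius AL is perpendicular to VL and A1 meets DE tangentially, so AD is at right angles to DE, with radius 6.6, so the center A sits 6.6 in from both sides at A = (25.60, -12.60). That places the tangent points at L = (32.20, -12.60) on VL and D = (25.60, -19.20) on DE. Then |WL| = |L − W| = 34.58.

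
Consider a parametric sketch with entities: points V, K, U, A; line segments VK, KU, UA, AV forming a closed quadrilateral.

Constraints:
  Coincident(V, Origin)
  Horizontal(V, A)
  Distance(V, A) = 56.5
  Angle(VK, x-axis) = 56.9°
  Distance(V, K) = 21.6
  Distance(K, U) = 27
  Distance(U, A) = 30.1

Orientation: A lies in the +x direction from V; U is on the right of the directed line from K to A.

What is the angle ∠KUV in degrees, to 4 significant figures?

47.08°

V is at the origin; VA is horizontal with |VA| = 56.5 and A in +x, so A = (56.5, 0). VK runs at 56.9° with |VK| = 21.6, so K = (11.80, 18.09). U is determined by |KU| = 27.0 and |UA| = 30.1 together: it lies at the intersection of circle(K, 27.0) and circle(A, 30.1). With |KA| = 48.23, the foot of the radical line on KA is 22.28 from K and the perpendicular offset is √(27.0² − 22.28²) = 15.25. Taking the right-of-KA solution: U = (26.72, -4.403).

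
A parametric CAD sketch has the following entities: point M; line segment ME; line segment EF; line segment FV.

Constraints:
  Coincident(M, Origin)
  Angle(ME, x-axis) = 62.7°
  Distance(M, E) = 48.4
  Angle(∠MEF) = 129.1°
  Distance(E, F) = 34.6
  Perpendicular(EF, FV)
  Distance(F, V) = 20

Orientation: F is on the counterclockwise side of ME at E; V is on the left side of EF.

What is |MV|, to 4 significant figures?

67.45

∠MEF = 129.1°, so EF runs at 62.7° + (180° − 129.1°) = 113.6° from the x-axis; with |EF| = 34.6, F = E + 34.6·(cos 113.6°, sin 113.6°) = (8.347, 74.72). EF is perpendicular to FV; with |FV| = 20.0 on the left of EF, V = F + 20.0·(-0.9164, -0.4003) = (-9.981, 66.71). Then |MV| = |V − M| = 67.45.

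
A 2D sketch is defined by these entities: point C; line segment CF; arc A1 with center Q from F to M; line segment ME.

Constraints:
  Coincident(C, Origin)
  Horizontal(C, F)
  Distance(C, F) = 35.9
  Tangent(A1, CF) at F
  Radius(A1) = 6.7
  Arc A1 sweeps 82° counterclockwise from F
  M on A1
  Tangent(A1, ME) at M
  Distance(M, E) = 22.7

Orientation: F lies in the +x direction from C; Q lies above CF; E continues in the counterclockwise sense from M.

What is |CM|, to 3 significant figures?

42.9

Since A1 is tangent to CF there, QF ⟂ CF, so Q = F + (0, 6.7) = (35.9, 6.70). On A1, F sits at bearing -90° from Q; an 82° counterclockwise sweep puts M at bearing -8°, so M = Q + 6.7·(cos -8°, sin -8°) = (42.5, 5.77). Then |CM| = |M − C| = 42.9.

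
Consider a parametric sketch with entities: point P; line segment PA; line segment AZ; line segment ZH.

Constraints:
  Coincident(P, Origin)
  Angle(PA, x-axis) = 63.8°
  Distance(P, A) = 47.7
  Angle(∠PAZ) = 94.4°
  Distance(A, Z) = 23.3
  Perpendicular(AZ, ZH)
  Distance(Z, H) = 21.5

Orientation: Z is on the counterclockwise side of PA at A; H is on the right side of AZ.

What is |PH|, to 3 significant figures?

74.1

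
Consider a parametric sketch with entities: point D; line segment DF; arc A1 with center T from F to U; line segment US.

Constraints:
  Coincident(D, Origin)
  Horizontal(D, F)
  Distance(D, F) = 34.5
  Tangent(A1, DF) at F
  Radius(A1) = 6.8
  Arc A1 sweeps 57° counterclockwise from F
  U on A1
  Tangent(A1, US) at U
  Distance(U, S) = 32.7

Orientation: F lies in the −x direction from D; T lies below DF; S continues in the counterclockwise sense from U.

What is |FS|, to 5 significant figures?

38.528

D is at the origin; D and F share the same y with |DF| = 34.5 and F on the −x side, so F = (-34.500, 0.0000). The tangent condition forces TF to be normal to DF, so T = F + (0, -6.8) = (-34.500, -6.8000). On A1, F sits at bearing 90° from T; a 57° counterclockwise sweep puts U at bearing 147°, so U = T + 6.8·(cos 147°, sin 147°) = (-40.203, -3.0965). The tangent condition forces TU to be normal to US, so US runs along (−sin 147°, cos 147°); with |US| = 32.7, S = (-58.013, -30.521). Then |FS| = |S − F| = 38.528.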